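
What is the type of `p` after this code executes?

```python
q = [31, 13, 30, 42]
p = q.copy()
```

list.copy() returns list

list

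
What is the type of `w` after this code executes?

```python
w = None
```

None has type NoneType

NoneType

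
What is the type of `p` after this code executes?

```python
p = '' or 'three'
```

'or' returns first truthy value ('three', which is str)

str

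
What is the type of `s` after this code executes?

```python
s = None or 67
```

'or' with None returns the other value (67, int)

int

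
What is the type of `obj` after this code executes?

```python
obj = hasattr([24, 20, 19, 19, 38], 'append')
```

hasattr() returns bool

bool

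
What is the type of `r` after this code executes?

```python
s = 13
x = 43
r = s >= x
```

Comparison operators return bool

bool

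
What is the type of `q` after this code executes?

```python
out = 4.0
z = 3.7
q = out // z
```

float // float returns float (floor division preserves float type)

float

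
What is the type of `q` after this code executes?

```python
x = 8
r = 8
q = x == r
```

Equality comparison returns bool

bool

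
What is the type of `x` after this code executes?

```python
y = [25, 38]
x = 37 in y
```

'in' operator returns bool

bool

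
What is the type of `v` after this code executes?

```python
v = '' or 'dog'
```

'or' returns first truthy value ('dog', which is str)

str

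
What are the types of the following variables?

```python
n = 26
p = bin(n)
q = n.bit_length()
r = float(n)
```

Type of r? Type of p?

float() returns float; bin() returns str

float, str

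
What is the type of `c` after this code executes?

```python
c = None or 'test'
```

'or' with None returns the other value ('test', str)

str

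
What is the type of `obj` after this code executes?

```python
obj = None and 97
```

'and' returns first falsy value (None)

NoneType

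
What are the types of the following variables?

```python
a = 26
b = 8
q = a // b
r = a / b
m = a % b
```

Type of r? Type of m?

int / int returns float; int % int returns int

float, int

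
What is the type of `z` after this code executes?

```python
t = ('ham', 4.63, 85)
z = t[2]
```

Index 2 of tuple is 85 which is int

int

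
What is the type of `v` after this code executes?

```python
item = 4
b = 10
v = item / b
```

int / int always returns float in Python 3 (4 / 10 = 0.4)

float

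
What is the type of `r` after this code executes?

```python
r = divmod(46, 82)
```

divmod() returns a tuple (quotient, remainder)

tuple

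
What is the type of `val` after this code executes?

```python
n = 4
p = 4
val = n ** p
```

int ** positive int returns int (4 ** 4 = 256)

int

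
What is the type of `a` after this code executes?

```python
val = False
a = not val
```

'not' always returns bool

bool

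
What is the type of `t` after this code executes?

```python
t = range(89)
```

range() returns a range object

range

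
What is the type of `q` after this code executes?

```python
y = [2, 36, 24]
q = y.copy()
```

list.copy() returns list

list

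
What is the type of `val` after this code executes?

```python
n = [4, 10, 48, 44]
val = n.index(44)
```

list.index() returns int

int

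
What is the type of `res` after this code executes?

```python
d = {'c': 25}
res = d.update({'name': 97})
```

dict.update() returns None

NoneType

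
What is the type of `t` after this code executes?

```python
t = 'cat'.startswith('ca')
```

str.startswith() returns bool

bool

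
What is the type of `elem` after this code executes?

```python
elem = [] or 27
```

'or' returns first truthy value (27, which is int)

int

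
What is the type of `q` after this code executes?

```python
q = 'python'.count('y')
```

str.count() returns int

int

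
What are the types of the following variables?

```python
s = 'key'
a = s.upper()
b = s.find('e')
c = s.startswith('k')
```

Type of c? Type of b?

str.startswith() returns bool; str.find() returns int

bool, int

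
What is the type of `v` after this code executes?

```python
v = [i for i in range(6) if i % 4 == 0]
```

A list comprehension [...] produces a list

list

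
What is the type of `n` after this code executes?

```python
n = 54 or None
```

'or' returns first truthy value (54, int)

int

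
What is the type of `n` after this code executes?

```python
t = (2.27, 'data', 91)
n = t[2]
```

Index 2 of tuple is 91 which is int

int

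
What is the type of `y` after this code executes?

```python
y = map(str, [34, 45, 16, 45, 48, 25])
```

map() returns a map iterator object

map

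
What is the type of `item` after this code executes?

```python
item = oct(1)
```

oct() returns str representation

str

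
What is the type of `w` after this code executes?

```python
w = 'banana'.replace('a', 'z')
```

str.replace() returns str

str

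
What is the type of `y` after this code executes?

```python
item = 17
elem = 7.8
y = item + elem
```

int + float returns float (17 + 7.8 = 24.8)

float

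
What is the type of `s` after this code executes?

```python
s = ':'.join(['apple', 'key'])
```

str.join() returns str

str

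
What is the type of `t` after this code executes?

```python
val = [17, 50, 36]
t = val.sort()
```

list.sort() returns None (sorts in place)

NoneType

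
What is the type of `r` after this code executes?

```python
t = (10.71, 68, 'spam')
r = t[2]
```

Index 2 of tuple is 'spam' which is str

str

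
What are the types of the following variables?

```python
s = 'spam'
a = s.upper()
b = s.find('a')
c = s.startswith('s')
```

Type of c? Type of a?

str.startswith() returns bool; str.upper() returns str

bool, str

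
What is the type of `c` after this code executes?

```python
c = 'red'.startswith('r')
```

str.startswith() returns bool

bool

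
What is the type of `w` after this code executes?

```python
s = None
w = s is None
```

'is' comparison returns bool

bool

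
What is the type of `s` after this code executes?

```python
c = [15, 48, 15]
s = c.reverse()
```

list.reverse() returns None

NoneType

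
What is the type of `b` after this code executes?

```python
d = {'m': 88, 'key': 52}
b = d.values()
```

.values() returns a dict_values view object

dict_values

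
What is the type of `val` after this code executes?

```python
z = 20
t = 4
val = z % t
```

int % int returns int (20 % 4 = 0)

int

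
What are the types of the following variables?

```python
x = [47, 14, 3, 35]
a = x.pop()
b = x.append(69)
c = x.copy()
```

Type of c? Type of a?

list.copy() returns list; list.pop() returns the element (int)

list, int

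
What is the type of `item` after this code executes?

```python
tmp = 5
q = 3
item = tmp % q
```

int % int returns int (5 % 3 = 2)

int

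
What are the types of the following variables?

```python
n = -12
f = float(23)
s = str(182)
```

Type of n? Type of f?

n is int; f is float

int, float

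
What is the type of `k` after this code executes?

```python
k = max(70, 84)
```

max() of ints returns int

int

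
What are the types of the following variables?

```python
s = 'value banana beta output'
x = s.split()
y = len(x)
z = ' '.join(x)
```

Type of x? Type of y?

str.split() returns list; len() returns int

list, int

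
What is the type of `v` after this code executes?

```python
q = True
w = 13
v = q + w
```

bool + int returns int (True is 1, so 1 + 13 = 14)

int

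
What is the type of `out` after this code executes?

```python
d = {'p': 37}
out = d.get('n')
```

dict.get() returns None when key 'n' is not found and no default given

NoneType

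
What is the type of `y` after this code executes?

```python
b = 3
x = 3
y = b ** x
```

int ** positive int returns int (3 ** 3 = 27)

int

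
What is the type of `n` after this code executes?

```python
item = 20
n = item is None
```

'is' comparison returns bool

bool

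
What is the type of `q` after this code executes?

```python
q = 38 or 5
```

'or' returns the first truthy value (38, which is int)

int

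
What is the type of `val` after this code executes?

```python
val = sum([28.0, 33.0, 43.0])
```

sum() of floats returns float

float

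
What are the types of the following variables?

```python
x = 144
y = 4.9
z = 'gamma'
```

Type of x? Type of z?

x is int; z is str

int, str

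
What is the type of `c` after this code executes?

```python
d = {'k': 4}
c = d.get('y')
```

dict.get() returns None when key 'y' is not found and no default given

NoneType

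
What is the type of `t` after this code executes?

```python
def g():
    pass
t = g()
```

A function with no return statement returns None

NoneType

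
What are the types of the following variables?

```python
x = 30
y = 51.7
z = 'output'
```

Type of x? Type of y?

x is int; y is float

int, float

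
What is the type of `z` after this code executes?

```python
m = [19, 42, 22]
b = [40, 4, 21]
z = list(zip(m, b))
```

list(zip(...)) returns a list of tuples

list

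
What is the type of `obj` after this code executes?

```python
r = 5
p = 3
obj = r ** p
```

int ** positive int returns int (5 ** 3 = 125)

int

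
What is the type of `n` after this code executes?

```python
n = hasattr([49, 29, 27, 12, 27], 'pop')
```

hasattr() returns bool

bool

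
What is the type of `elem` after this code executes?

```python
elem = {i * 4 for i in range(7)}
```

A set comprehension {expr for x in iterable} produces a set

set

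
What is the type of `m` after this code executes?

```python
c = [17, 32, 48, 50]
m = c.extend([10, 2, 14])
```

list.extend() returns None

NoneType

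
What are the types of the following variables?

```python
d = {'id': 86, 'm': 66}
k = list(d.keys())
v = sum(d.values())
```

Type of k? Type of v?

list(...) returns list; sum of int values returns int

list, int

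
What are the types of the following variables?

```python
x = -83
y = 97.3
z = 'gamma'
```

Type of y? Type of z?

y is float; z is str

float, str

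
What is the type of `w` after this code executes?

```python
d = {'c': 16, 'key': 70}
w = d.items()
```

dict.items() returns a dict_items view

dict_items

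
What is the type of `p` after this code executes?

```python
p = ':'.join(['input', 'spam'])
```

str.join() returns str

str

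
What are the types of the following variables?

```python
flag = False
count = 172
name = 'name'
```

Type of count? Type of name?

count is int; name is str

int, str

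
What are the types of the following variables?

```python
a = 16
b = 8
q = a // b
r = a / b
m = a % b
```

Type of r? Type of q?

int / int returns float; int // int returns int

float, int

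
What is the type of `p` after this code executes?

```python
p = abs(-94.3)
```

abs() of float returns float

float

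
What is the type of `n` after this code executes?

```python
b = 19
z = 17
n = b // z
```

int // int returns int (19 // 17 = 1)

int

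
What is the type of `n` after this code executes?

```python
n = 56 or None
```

'or' returns first truthy value (56, int)

int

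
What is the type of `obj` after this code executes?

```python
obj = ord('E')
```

ord() returns int (Unicode code point)

int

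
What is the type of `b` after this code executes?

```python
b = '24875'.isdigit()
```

str.isdigit() returns bool

bool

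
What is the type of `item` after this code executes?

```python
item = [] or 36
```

'or' returns first truthy value (36, which is int)

int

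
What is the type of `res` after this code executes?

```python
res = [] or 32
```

'or' returns first truthy value (32, which is int)

int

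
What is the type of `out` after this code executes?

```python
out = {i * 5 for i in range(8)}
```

A set comprehension {expr for x in iterable} produces a set

set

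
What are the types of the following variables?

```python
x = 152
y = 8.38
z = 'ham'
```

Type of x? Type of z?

x is int; z is str

int, str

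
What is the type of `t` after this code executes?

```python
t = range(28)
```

range() returns a range object

range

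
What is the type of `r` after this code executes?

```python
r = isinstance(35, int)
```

isinstance() returns bool

bool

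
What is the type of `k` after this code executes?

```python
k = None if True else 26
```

Ternary: condition is True, if branch (None) taken → NoneType

NoneType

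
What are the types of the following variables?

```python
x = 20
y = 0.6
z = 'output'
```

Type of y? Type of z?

y is float; z is str

float, str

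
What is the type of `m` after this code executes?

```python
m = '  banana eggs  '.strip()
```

str.strip() returns str

str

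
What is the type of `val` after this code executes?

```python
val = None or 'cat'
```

'or' with None returns the other value ('cat', str)

str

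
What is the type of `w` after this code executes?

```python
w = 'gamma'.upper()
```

str.upper() returns str

str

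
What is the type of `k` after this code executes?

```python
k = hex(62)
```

hex() returns str representation

str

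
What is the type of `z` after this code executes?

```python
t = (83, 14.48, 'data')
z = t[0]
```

Index 0 of tuple is 83 which is int

int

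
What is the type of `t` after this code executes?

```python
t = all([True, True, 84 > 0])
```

all() returns bool

bool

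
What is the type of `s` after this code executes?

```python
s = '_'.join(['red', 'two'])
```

str.join() returns str

str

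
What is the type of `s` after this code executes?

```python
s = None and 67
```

'and' returns first falsy value (None)

NoneType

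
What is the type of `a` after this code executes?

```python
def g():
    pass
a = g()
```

A function with no return statement returns None

NoneType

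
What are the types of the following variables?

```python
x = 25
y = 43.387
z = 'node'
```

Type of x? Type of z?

x is int; z is str

int, str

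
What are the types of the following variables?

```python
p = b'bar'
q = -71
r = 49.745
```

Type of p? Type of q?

p is bytes; q is int

bytes, int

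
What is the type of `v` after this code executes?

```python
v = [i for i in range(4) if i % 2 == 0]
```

A list comprehension [...] produces a list

list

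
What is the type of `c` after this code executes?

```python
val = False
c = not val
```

'not' always returns bool

bool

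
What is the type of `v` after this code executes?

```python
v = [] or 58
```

'or' returns first truthy value (58, which is int)

int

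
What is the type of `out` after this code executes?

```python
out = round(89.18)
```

round() with no ndigits arg returns int

int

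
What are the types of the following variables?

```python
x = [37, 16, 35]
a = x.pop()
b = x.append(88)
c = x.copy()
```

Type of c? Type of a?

list.copy() returns list; list.pop() returns the element (int)

list, int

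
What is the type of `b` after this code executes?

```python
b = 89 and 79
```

'and' returns the last value when all truthy (79, which is int)

int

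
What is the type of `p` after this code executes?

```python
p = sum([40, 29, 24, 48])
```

sum() of ints returns int

int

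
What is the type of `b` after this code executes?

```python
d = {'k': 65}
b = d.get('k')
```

dict.get() returns the value (int) when key is found

int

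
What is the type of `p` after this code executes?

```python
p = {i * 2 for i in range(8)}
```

A set comprehension {expr for x in iterable} produces a set

set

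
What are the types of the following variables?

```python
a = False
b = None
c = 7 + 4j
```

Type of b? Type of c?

b is NoneType; c is complex

NoneType, complex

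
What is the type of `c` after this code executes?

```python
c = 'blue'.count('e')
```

str.count() returns int

int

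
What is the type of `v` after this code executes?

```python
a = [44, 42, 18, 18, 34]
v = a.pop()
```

list.pop() returns the popped element (int here)

int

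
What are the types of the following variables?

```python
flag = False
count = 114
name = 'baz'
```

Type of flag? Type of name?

flag is bool; name is str

bool, str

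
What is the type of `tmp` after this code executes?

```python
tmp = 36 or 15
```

'or' returns the first truthy value (36, which is int)

int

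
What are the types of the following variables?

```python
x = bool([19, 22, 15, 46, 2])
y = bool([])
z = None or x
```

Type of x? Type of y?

bool() returns bool; bool() returns bool

bool, bool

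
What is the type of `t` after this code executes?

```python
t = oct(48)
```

oct() returns str representation

str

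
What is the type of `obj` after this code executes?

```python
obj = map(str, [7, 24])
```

map() returns a map iterator object

map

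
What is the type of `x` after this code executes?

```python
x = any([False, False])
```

any() returns bool

bool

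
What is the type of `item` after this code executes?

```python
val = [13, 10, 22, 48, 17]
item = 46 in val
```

'in' operator returns bool

bool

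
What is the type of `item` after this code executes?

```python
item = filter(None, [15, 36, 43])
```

filter() returns a filter iterator object

filter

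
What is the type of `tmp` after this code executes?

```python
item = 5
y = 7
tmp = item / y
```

int / int always returns float in Python 3 (5 / 7 = 0.714286)

float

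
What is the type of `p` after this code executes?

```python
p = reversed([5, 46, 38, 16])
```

reversed() on a list returns a list_reverseiterator

list_reverseiterator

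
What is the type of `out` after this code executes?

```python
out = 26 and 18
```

'and' returns the last value when all truthy (18, which is int)

int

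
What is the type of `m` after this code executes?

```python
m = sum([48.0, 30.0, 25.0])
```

sum() of floats returns float

float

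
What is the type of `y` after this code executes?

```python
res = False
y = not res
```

'not' always returns bool

bool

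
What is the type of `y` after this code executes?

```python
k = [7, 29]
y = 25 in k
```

'in' operator returns bool

bool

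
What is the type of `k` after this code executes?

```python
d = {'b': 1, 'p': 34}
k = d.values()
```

.values() returns a dict_values view object

dict_values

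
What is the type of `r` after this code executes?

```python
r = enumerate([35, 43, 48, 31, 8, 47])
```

enumerate() returns an enumerate iterator object

enumerate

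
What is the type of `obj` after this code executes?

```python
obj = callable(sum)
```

callable() returns bool

bool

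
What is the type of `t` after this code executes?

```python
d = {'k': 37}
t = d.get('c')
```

dict.get() returns None when key 'c' is not found and no default given

NoneType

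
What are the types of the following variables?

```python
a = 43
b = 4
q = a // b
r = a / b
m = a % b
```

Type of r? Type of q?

int / int returns float; int // int returns int

float, int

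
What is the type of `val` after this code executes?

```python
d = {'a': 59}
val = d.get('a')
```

dict.get() returns the value (int) when key is found

int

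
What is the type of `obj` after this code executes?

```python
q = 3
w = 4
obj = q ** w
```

int ** positive int returns int (3 ** 4 = 81)

int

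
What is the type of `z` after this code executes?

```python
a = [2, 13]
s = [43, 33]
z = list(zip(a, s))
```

list(zip(...)) returns a list of tuples

list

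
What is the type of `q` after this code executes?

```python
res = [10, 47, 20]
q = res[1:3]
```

Slicing a list always returns a list

list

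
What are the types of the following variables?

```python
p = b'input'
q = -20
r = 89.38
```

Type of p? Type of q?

p is bytes; q is int

bytes, int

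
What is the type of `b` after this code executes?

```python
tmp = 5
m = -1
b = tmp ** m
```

int ** negative int returns float

float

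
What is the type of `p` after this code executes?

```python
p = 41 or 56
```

'or' returns the first truthy value (41, which is int)

int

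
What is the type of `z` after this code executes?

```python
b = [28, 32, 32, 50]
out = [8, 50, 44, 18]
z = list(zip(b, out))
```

list(zip(...)) returns a list of tuples

list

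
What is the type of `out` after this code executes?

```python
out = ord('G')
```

ord() returns int (Unicode code point)

int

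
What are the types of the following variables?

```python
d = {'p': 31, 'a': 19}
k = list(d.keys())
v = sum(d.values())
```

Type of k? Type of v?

list(...) returns list; sum of int values returns int

list, int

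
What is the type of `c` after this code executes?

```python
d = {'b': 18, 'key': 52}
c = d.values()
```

.values() returns a dict_values view object

dict_values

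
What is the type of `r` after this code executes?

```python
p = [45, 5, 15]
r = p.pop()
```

list.pop() returns the popped element (int here)

int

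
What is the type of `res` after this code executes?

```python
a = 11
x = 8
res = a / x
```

int / int always returns float in Python 3 (11 / 8 = 1.375)

float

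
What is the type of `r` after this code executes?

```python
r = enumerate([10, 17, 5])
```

enumerate() returns an enumerate iterator object

enumerate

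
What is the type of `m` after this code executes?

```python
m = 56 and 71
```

'and' returns the last value when all truthy (71, which is int)

int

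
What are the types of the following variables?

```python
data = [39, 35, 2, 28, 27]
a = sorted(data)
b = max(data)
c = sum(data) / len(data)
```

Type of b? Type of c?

max of ints returns int; int / int returns float

int, float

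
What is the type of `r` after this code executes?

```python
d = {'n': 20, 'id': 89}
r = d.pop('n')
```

dict.pop() returns the value (int)

int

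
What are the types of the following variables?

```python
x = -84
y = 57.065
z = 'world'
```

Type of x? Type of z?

x is int; z is str

int, str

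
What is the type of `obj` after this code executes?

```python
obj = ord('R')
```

ord() returns int (Unicode code point)

int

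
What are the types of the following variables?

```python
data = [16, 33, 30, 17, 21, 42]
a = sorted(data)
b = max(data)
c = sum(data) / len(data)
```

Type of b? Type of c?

max of ints returns int; int / int returns float

int, float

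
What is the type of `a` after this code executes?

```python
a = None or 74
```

'or' with None returns the other value (74, int)

int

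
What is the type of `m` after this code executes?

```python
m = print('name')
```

print() returns None

NoneType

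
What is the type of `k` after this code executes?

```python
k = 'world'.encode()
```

str.encode() returns bytes

bytes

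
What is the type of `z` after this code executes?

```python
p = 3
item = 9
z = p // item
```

int // int returns int (3 // 9 = 0)

int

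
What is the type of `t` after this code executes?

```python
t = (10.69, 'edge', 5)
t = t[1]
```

Index 1 of tuple is 'edge' which is str

str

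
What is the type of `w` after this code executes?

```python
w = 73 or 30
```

'or' returns the first truthy value (73, which is int)

int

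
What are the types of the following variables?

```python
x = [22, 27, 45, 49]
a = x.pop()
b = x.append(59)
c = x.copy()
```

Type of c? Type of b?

list.copy() returns list; list.append() returns None

list, NoneType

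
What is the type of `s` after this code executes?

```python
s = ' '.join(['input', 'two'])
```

str.join() returns str

str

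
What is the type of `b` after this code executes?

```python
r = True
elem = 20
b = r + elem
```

bool + int returns int (True is 1, so 1 + 20 = 21)

int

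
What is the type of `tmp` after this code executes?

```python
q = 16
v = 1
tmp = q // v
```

int // int returns int (16 // 1 = 16)

int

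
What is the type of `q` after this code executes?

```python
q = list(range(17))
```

list(range(...)) returns list

list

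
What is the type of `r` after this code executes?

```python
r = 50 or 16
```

'or' returns the first truthy value (50, which is int)

int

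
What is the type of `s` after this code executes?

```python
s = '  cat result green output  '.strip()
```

str.strip() returns str

str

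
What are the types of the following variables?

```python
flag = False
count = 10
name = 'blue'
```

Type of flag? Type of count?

flag is bool; count is int

bool, int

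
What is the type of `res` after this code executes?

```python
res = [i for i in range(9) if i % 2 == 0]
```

A list comprehension [...] produces a list

list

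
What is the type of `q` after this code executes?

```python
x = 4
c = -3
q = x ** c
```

int ** negative int returns float

float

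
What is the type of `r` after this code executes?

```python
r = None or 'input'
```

'or' with None returns the other value ('input', str)

str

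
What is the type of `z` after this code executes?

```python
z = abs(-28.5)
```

abs() of float returns float

float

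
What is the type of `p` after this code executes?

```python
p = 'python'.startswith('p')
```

str.startswith() returns bool

bool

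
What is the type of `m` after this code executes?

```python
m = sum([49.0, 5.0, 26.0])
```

sum() of floats returns float

float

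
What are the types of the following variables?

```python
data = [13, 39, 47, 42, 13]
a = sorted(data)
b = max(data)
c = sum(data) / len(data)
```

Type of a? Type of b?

sorted() returns list; max of ints returns int

list, int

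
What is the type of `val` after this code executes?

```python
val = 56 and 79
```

'and' returns the last value when all truthy (79, which is int)

int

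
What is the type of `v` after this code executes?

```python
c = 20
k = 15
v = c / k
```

int / int always returns float in Python 3 (20 / 15 = 1.33333)

float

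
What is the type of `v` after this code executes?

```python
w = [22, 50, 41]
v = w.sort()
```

list.sort() returns None (sorts in place)

NoneType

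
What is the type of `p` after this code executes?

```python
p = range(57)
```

range() returns a range object

range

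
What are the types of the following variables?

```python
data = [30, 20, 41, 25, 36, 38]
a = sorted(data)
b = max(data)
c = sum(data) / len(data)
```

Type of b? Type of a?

max of ints returns int; sorted() returns list

int, list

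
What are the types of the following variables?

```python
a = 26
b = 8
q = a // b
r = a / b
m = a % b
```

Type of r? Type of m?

int / int returns float; int % int returns int

float, int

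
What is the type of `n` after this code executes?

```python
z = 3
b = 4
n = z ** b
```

int ** positive int returns int (3 ** 4 = 81)

int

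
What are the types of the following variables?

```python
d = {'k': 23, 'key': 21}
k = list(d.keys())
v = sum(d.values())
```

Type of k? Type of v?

list(...) returns list; sum of int values returns int

list, int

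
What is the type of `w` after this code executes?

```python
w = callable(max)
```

callable() returns bool

bool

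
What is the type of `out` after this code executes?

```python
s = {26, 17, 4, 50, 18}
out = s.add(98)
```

set.add() returns None (mutates in place)

NoneType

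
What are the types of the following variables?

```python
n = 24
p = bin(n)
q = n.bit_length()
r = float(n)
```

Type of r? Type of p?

float() returns float; bin() returns str

float, str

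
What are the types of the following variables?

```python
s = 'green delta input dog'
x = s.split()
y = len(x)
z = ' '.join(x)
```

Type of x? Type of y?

str.split() returns list; len() returns int

list, int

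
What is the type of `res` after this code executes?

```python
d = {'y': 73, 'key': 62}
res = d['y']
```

Accessing dict[str, int] with key 'y' returns int value 73

int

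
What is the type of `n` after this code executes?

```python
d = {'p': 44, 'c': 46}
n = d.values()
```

.values() returns a dict_values view object

dict_values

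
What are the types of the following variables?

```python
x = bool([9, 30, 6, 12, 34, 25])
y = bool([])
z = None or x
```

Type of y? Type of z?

bool() returns bool; None or <bool> returns the bool

bool, bool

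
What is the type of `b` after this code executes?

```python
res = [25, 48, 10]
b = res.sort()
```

list.sort() returns None (sorts in place)

NoneType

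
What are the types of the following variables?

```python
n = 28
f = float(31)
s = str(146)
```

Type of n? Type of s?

n is int; s is str

int, str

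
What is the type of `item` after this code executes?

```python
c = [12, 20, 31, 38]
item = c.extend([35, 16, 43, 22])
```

list.extend() returns None

NoneType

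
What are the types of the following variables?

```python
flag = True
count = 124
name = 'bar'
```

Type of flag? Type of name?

flag is bool; name is str

bool, str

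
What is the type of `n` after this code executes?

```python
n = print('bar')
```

print() returns None

NoneType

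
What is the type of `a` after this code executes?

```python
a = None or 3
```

'or' with None returns the other value (3, int)

int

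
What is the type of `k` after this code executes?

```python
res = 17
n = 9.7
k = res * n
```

int * float returns float (17 * 9.7 = 164.9)

float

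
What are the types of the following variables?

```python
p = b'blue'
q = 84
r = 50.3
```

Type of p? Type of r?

p is bytes; r is float

bytes, float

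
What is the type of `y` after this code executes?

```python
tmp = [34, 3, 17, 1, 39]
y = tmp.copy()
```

list.copy() returns list

list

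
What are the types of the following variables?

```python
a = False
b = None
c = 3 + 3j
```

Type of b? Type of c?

b is NoneType; c is complex

NoneType, complex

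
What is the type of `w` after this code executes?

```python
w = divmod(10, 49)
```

divmod() returns a tuple (quotient, remainder)

tuple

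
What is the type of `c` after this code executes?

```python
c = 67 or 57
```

'or' returns the first truthy value (67, which is int)

int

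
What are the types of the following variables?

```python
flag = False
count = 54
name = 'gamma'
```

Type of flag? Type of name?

flag is bool; name is str

bool, str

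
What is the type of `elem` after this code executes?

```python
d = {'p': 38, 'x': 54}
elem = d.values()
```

.values() returns a dict_values view object

dict_values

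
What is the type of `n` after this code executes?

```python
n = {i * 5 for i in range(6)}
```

A set comprehension {expr for x in iterable} produces a set

set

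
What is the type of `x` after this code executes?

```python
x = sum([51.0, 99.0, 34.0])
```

sum() of floats returns float

float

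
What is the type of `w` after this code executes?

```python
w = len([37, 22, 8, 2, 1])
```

len() always returns int

int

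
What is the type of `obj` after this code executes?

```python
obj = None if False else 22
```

Ternary: condition is False, else branch (22) taken → int

int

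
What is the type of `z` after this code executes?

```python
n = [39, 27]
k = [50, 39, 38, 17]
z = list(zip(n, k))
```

list(zip(...)) returns a list of tuples

list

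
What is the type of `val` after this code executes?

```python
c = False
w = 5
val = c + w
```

bool + int returns int (False is 0, so 0 + 5 = 5)

int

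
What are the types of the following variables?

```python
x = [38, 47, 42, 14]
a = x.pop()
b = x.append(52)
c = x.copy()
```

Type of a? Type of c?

list.pop() returns the element (int); list.copy() returns list

int, list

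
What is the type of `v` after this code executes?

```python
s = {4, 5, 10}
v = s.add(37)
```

set.add() returns None (mutates in place)

NoneType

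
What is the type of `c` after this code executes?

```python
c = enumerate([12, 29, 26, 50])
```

enumerate() returns an enumerate iterator object

enumerate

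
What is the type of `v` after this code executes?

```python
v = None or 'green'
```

'or' with None returns the other value ('green', str)

str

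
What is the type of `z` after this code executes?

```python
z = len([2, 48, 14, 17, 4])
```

len() always returns int

int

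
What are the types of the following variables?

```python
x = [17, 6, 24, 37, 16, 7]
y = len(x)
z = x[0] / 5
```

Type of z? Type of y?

int / int returns float; len() returns int

float, int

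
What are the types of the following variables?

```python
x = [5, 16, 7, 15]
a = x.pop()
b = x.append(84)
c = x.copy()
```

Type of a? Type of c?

list.pop() returns the element (int); list.copy() returns list

int, list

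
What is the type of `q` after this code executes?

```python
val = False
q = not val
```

'not' always returns bool

bool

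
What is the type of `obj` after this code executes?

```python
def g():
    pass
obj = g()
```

A function with no return statement returns None

NoneType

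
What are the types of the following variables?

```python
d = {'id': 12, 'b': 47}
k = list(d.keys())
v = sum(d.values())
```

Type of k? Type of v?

list(...) returns list; sum of int values returns int

list, int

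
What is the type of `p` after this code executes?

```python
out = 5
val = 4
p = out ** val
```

int ** positive int returns int (5 ** 4 = 625)

int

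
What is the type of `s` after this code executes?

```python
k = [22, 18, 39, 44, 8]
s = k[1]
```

Indexing a list of ints returns int (k[1] = 18)

int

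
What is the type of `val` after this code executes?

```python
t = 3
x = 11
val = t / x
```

int / int always returns float in Python 3 (3 / 11 = 0.272727)

float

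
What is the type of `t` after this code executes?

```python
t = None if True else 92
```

Ternary: condition is True, if branch (None) taken → NoneType

NoneType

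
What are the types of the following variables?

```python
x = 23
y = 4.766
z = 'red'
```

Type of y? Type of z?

y is float; z is str

float, str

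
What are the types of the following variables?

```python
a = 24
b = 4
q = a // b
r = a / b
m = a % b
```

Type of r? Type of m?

int / int returns float; int % int returns int

float, int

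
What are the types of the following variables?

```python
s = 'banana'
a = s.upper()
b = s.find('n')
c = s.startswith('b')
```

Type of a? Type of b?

str.upper() returns str; str.find() returns int

str, int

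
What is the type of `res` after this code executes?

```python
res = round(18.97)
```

round() with no ndigits arg returns int

int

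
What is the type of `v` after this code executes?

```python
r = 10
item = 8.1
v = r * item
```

int * float returns float (10 * 8.1 = 81.0)

float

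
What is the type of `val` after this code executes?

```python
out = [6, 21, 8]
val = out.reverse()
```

list.reverse() returns None

NoneType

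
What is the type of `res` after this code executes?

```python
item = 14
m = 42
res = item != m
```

Comparison operators return bool

bool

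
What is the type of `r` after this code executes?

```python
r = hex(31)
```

hex() returns str representation

str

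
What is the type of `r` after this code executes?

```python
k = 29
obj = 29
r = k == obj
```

Equality comparison returns bool

bool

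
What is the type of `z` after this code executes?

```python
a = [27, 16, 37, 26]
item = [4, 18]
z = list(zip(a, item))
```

list(zip(...)) returns a list of tuples

list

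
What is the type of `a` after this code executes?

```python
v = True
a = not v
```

'not' always returns bool

bool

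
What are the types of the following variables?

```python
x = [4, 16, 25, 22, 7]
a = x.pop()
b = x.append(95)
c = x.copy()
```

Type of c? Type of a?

list.copy() returns list; list.pop() returns the element (int)

list, int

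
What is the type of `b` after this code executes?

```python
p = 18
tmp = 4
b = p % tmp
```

int % int returns int (18 % 4 = 2)

int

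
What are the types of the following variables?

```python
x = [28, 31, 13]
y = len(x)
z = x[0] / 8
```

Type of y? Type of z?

len() returns int; int / int returns float

int, float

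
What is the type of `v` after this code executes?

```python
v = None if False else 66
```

Ternary: condition is False, else branch (66) taken → int

int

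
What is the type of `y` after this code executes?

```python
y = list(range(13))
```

list(range(...)) returns list

list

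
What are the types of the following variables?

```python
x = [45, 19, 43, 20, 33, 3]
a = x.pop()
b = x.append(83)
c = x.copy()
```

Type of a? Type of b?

list.pop() returns the element (int); list.append() returns None

int, NoneType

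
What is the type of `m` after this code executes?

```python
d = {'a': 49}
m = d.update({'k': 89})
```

dict.update() returns None

NoneType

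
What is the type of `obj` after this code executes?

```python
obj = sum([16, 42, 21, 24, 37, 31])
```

sum() of ints returns int

int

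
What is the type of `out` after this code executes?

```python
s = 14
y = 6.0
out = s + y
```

int + float returns float (14 + 6.0 = 20.0)

float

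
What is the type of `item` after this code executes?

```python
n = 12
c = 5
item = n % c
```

int % int returns int (12 % 5 = 2)

int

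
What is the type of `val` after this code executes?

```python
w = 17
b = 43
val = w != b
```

Comparison operators return bool

bool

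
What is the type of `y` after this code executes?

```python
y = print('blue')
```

print() returns None

NoneType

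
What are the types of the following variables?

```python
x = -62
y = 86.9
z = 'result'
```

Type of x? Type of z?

x is int; z is str

int, str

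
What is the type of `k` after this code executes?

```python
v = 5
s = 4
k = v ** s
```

int ** positive int returns int (5 ** 4 = 625)

int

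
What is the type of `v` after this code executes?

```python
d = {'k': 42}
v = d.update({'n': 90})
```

dict.update() returns None

NoneType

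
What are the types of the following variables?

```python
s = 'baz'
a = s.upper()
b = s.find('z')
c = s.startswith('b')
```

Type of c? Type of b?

str.startswith() returns bool; str.find() returns int

bool, int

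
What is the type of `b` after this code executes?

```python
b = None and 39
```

'and' returns first falsy value (None)

NoneType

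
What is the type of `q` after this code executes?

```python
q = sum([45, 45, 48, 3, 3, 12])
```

sum() of ints returns int

int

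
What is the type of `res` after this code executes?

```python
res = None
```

None has type NoneType

NoneType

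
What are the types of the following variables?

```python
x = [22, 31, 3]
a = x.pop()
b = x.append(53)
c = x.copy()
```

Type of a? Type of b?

list.pop() returns the element (int); list.append() returns None

int, NoneType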